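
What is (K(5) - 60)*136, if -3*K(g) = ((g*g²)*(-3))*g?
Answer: 76840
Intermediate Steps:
K(g) = g⁴ (K(g) = -(g*g²)*(-3)*g/3 = -g³*(-3)*g/3 = -(-3*g³)*g/3 = -(-1)*g⁴ = g⁴)
(K(5) - 60)*136 = (5⁴ - 60)*136 = (625 - 60)*136 = 565*136 = 76840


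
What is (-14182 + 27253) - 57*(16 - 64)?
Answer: 15807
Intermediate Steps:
(-14182 + 27253) - 57*(16 - 64) = 13071 - 57*(-48) = 13071 + 2736 = 15807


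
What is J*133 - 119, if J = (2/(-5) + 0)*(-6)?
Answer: 1001/5 ≈ 200.20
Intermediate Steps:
J = 12/5 (J = (2*(-⅕) + 0)*(-6) = (-⅖ + 0)*(-6) = -⅖*(-6) = 12/5 ≈ 2.4000)
J*133 - 119 = (12/5)*133 - 119 = 1596/5 - 119 = 1001/5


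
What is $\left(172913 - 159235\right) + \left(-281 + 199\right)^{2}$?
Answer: $20402$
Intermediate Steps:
$\left(172913 - 159235\right) + \left(-281 + 199\right)^{2} = 13678 + \left(-82\right)^{2} = 13678 + 6724 = 20402$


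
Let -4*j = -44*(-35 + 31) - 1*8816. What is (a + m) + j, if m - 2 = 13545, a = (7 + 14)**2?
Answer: 16148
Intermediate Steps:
a = 441 (a = 21**2 = 441)
j = 2160 (j = -(-44*(-35 + 31) - 1*8816)/4 = -(-44*(-4) - 8816)/4 = -(176 - 8816)/4 = -1/4*(-8640) = 2160)
m = 13547 (m = 2 + 13545 = 13547)
(a + m) + j = (441 + 13547) + 2160 = 13988 + 2160 = 16148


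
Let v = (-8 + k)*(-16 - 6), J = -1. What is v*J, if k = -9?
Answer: -374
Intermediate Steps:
v = 374 (v = (-8 - 9)*(-16 - 6) = -17*(-22) = 374)
v*J = 374*(-1) = -374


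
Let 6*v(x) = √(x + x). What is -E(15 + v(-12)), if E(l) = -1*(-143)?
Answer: -143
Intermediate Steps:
v(x) = √2*√x/6 (v(x) = √(x + x)/6 = √(2*x)/6 = (√2*√x)/6 = √2*√x/6)
E(l) = 143
-E(15 + v(-12)) = -1*143 = -143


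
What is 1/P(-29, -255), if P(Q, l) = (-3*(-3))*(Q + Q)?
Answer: -1/522 ≈ -0.0019157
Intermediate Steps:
P(Q, l) = 18*Q (P(Q, l) = 9*(2*Q) = 18*Q)
1/P(-29, -255) = 1/(18*(-29)) = 1/(-522) = -1/522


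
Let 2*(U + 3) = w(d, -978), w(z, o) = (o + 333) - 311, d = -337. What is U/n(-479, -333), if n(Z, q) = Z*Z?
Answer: -481/229441 ≈ -0.0020964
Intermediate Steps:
n(Z, q) = Z²
w(z, o) = 22 + o (w(z, o) = (333 + o) - 311 = 22 + o)
U = -481 (U = -3 + (22 - 978)/2 = -3 + (½)*(-956) = -3 - 478 = -481)
U/n(-479, -333) = -481/((-479)²) = -481/229441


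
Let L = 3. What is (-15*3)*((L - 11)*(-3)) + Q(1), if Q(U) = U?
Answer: -1079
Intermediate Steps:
(-15*3)*((L - 11)*(-3)) + Q(1) = (-15*3)*((3 - 11)*(-3)) + 1 = -(-360)*(-3) + 1 = -45*24 + 1 = -1080 + 1 = -1079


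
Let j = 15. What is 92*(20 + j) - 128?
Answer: 3092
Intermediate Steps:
92*(20 + j) - 128 = 92*(20 + 15) - 128 = 92*35 - 128 = 3220 - 128 = 3092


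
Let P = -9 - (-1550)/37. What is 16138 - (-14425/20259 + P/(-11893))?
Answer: 143873263256050/8914790619 ≈ 16139.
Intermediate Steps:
P = 1217/37 (P = -9 - (-1550)/37 = -9 - 31*(-50/37) = -9 + 1550/37 = 1217/37 ≈ 32.892)
16138 - (-14425/20259 + P/(-11893)) = 16138 - (-14425/20259 + (1217/37)/(-11893)) = 16138 - (-14425*1/20259 + (1217/37)*(-1/11893)) = 16138 - (-14425/20259 - 1217/440041) = 16138 - 1*(-6372246628/8914790619) = 16138 + 6372246628/8914790619 = 143873263256050/8914790619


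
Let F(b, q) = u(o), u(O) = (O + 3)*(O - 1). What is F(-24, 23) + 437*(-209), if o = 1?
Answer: -91333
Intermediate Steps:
u(O) = (-1 + O)*(3 + O) (u(O) = (3 + O)*(-1 + O) = (-1 + O)*(3 + O))
F(b, q) = 0 (F(b, q) = -3 + 1² + 2*1 = -3 + 1 + 2 = 0)
F(-24, 23) + 437*(-209) = 0 + 437*(-209) = 0 - 91333 = -91333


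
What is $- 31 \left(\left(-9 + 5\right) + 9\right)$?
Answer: $-155$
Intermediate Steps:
$- 31 \left(\left(-9 + 5\right) + 9\right) = - 31 \left(-4 + 9\right) = \left(-31\right) 5 = -155$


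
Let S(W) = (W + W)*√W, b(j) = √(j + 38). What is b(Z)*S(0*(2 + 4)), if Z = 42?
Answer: 0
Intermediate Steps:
b(j) = √(38 + j)
S(W) = 2*W^(3/2) (S(W) = (2*W)*√W = 2*W^(3/2))
b(Z)*S(0*(2 + 4)) = √(38 + 42)*(2*(0*(2 + 4))^(3/2)) = √80*(2*(0*6)^(3/2)) = (4*√5)*(2*0^(3/2)) = (4*√5)*(2*0) = (4*√5)*0 = 0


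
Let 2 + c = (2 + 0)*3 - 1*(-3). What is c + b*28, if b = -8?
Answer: -217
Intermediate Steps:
c = 7 (c = -2 + ((2 + 0)*3 - 1*(-3)) = -2 + (2*3 + 3) = -2 + (6 + 3) = -2 + 9 = 7)
c + b*28 = 7 - 8*28 = 7 - 224 = -217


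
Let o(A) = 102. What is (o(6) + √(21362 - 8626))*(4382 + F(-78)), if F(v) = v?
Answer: 439008 + 34432*√199 ≈ 9.2473e+5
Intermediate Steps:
(o(6) + √(21362 - 8626))*(4382 + F(-78)) = (102 + √(21362 - 8626))*(4382 - 78) = (102 + √12736)*4304 = (102 + 8*√199)*4304 = 439008 + 34432*√199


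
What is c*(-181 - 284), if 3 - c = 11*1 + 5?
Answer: 6045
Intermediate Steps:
c = -13 (c = 3 - (11*1 + 5) = 3 - (11 + 5) = 3 - 1*16 = 3 - 16 = -13)
c*(-181 - 284) = -13*(-181 - 284) = -13*(-465) = 6045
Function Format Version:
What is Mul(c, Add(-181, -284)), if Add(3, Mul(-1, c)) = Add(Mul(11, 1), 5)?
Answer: 6045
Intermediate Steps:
c = -13 (c = Add(3, Mul(-1, Add(Mul(11, 1), 5))) = Add(3, Mul(-1, Add(11, 5))) = Add(3, Mul(-1, 16)) = Add(3, -16) = -13)
Mul(c, Add(-181, -284)) = Mul(-13, Add(-181, -284)) = Mul(-13, -465) = 6045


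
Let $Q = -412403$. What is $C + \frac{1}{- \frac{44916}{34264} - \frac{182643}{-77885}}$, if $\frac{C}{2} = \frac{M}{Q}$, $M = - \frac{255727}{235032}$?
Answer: $\frac{10777842327740891717}{11145889241093420268} \approx 0.96698$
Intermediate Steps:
$M = - \frac{255727}{235032}$ ($M = \left(-255727\right) \frac{1}{235032} = - \frac{255727}{235032} \approx -1.0881$)
$C = \frac{255727}{48463950948}$ ($C = 2 \left(- \frac{255727}{235032 \left(-412403\right)}\right) = 2 \left(\left(- \frac{255727}{235032}\right) \left(- \frac{1}{412403}\right)\right) = 2 \cdot \frac{255727}{96927901896} = \frac{255727}{48463950948} \approx 5.2766 \cdot 10^{-6}$)
$C + \frac{1}{- \frac{44916}{34264} - \frac{182643}{-77885}} = \frac{255727}{48463950948} + \frac{1}{- \frac{44916}{34264} - \frac{182643}{-77885}} = \frac{255727}{48463950948} + \frac{1}{\left(-44916\right) \frac{1}{34264} - - \frac{182643}{77885}} = \frac{255727}{48463950948} + \frac{1}{- \frac{11229}{8566} + \frac{182643}{77885}} = \frac{255727}{48463950948} + \frac{1}{\frac{689949273}{667162910}} = \frac{255727}{48463950948} + \frac{667162910}{689949273} = \frac{10777842327740891717}{11145889241093420268}$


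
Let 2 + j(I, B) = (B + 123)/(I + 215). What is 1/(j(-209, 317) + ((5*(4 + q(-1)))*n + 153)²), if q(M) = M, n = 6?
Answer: 3/177361 ≈ 1.6915e-5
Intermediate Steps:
j(I, B) = -2 + (123 + B)/(215 + I) (j(I, B) = -2 + (B + 123)/(I + 215) = -2 + (123 + B)/(215 + I))
1/(j(-209, 317) + ((5*(4 + q(-1)))*n + 153)²) = 1/((-307 + 317 - 2*(-209))/(215 - 209) + ((5*(4 - 1))*6 + 153)²) = 1/((-307 + 317 + 418)/6 + ((5*3)*6 + 153)²) = 1/((⅙)*428 + (15*6 + 153)²) = 1/(214/3 + (90 + 153)²) = 1/(214/3 + 243²) = 1/(214/3 + 59049) = 1/(177361/3) = 3/177361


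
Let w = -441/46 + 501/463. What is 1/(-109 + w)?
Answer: -21298/2502619 ≈ -0.0085103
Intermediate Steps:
w = -181137/21298 (w = -441*1/46 + 501*(1/463) = -441/46 + 501/463 = -181137/21298 ≈ -8.5049)
1/(-109 + w) = 1/(-109 - 181137/21298) = 1/(-2502619/21298) = -21298/2502619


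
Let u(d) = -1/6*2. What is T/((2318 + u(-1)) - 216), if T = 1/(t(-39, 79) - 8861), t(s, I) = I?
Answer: -3/55370510 ≈ -5.4180e-8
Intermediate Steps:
u(d) = -⅓ (u(d) = -1*⅙*2 = -⅙*2 = -⅓)
T = -1/8782 (T = 1/(79 - 8861) = 1/(-8782) = -1/8782 ≈ -0.00011387)
T/((2318 + u(-1)) - 216) = -1/(8782*((2318 - ⅓) - 216)) = -1/(8782*(6953/3 - 216)) = -1/(8782*6305/3) = -1/8782*3/6305 = -3/55370510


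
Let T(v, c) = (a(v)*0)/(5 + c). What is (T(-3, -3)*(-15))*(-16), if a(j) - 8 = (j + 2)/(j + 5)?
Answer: 0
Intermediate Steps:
a(j) = 8 + (2 + j)/(5 + j) (a(j) = 8 + (j + 2)/(j + 5) = 8 + (2 + j)/(5 + j))
T(v, c) = 0 (T(v, c) = ((3*(14 + 3*v)/(5 + v))*0)/(5 + c) = 0/(5 + c) = 0)
(T(-3, -3)*(-15))*(-16) = (0*(-15))*(-16) = 0*(-16) = 0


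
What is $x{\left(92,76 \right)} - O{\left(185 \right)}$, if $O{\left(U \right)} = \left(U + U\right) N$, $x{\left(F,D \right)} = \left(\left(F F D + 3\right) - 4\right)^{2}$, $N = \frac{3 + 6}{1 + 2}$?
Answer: $413787286059$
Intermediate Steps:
$N = 3$ ($N = \frac{9}{3} = 9 \cdot \frac{1}{3} = 3$)
$x{\left(F,D \right)} = \left(-1 + D F^{2}\right)^{2}$ ($x{\left(F,D \right)} = \left(\left(F^{2} D + 3\right) - 4\right)^{2} = \left(\left(D F^{2} + 3\right) - 4\right)^{2} = \left(\left(3 + D F^{2}\right) - 4\right)^{2} = \left(-1 + D F^{2}\right)^{2}$)
$O{\left(U \right)} = 6 U$ ($O{\left(U \right)} = \left(U + U\right) 3 = 2 U 3 = 6 U$)
$x{\left(92,76 \right)} - O{\left(185 \right)} = \left(-1 + 76 \cdot 92^{2}\right)^{2} - 6 \cdot 185 = \left(-1 + 76 \cdot 8464\right)^{2} - 1110 = \left(-1 + 643264\right)^{2} - 1110 = 643263^{2} - 1110 = 413787287169 - 1110 = 413787286059$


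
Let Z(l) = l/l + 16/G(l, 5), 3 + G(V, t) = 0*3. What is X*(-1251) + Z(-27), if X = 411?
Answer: -1542496/3 ≈ -5.1417e+5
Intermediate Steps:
G(V, t) = -3 (G(V, t) = -3 + 0*3 = -3 + 0 = -3)
Z(l) = -13/3 (Z(l) = l/l + 16/(-3) = 1 + 16*(-1/3) = 1 - 16/3 = -13/3)
X*(-1251) + Z(-27) = 411*(-1251) - 13/3 = -514161 - 13/3 = -1542496/3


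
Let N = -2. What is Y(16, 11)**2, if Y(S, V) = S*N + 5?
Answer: 729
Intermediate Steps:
Y(S, V) = 5 - 2*S (Y(S, V) = S*(-2) + 5 = -2*S + 5 = 5 - 2*S)
Y(16, 11)**2 = (5 - 2*16)**2 = (5 - 32)**2 = (-27)**2 = 729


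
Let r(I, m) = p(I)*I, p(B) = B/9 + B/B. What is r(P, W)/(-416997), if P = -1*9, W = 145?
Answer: 0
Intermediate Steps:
P = -9
p(B) = 1 + B/9 (p(B) = B*(1/9) + 1 = B/9 + 1 = 1 + B/9)
r(I, m) = I*(1 + I/9) (r(I, m) = (1 + I/9)*I = I*(1 + I/9))
r(P, W)/(-416997) = ((1/9)*(-9)*(9 - 9))/(-416997) = ((1/9)*(-9)*0)*(-1/416997) = 0*(-1/416997) = 0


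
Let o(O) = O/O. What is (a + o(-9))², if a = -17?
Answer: 256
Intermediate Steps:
o(O) = 1
(a + o(-9))² = (-17 + 1)² = (-16)² = 256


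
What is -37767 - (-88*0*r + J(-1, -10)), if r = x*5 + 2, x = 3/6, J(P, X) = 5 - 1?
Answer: -37771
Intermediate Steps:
J(P, X) = 4
x = ½ (x = 3*(⅙) = ½ ≈ 0.50000)
r = 9/2 (r = (½)*5 + 2 = 5/2 + 2 = 9/2 ≈ 4.5000)
-37767 - (-88*0*r + J(-1, -10)) = -37767 - (-88*0*(9/2) + 4) = -37767 - (-0 + 4) = -37767 - (-88*0 + 4) = -37767 - (0 + 4) = -37767 - 1*4 = -37767 - 4 = -37771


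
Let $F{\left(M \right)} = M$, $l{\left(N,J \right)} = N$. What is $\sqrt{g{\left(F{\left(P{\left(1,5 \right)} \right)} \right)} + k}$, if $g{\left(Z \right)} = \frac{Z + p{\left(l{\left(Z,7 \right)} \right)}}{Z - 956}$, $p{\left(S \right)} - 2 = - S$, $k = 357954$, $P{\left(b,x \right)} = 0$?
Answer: $\frac{\sqrt{81786761258}}{478} \approx 598.29$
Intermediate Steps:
$p{\left(S \right)} = 2 - S$
$g{\left(Z \right)} = \frac{2}{-956 + Z}$ ($g{\left(Z \right)} = \frac{Z - \left(-2 + Z\right)}{Z - 956} = \frac{2}{-956 + Z}$)
$\sqrt{g{\left(F{\left(P{\left(1,5 \right)} \right)} \right)} + k} = \sqrt{\frac{2}{-956 + 0} + 357954} = \sqrt{\frac{2}{-956} + 357954} = \sqrt{2 \left(- \frac{1}{956}\right) + 357954} = \sqrt{- \frac{1}{478} + 357954} = \sqrt{\frac{171102011}{478}} = \frac{\sqrt{81786761258}}{478}$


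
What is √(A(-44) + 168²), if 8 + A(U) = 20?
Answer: 2*√7059 ≈ 168.04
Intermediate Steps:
A(U) = 12 (A(U) = -8 + 20 = 12)
√(A(-44) + 168²) = √(12 + 168²) = √(12 + 28224) = √28236 = 2*√7059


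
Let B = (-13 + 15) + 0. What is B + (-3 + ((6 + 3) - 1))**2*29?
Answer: 727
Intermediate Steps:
B = 2 (B = 2 + 0 = 2)
B + (-3 + ((6 + 3) - 1))**2*29 = 2 + (-3 + ((6 + 3) - 1))**2*29 = 2 + (-3 + (9 - 1))**2*29 = 2 + (-3 + 8)**2*29 = 2 + 5**2*29 = 2 + 25*29 = 2 + 725 = 727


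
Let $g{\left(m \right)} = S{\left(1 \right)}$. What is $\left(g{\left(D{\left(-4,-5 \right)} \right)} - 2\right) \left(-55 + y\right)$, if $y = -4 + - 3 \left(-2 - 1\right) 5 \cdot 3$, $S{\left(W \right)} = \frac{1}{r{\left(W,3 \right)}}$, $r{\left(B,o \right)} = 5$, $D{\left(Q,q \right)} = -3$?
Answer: $- \frac{684}{5} \approx -136.8$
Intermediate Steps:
$S{\left(W \right)} = \frac{1}{5}$
$g{\left(m \right)} = \frac{1}{5}$
$y = 131$ ($y = -4 + \left(-3\right) \left(-3\right) 5 \cdot 3 = -4 + 9 \cdot 5 \cdot 3 = -4 + 45 \cdot 3 = -4 + 135 = 131$)
$\left(g{\left(D{\left(-4,-5 \right)} \right)} - 2\right) \left(-55 + y\right) = \left(\frac{1}{5} - 2\right) \left(-55 + 131\right) = \left(- \frac{9}{5}\right) 76 = - \frac{684}{5}$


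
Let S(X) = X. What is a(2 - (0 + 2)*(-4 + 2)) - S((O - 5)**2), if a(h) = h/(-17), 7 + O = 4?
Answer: -1094/17 ≈ -64.353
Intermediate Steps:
O = -3 (O = -7 + 4 = -3)
a(h) = -h/17 (a(h) = h*(-1/17) = -h/17)
a(2 - (0 + 2)*(-4 + 2)) - S((O - 5)**2) = -(2 - (0 + 2)*(-4 + 2))/17 - (-3 - 5)**2 = -(2 - 2*(-2))/17 - 1*(-8)**2 = -(2 - 1*(-4))/17 - 1*64 = -(2 + 4)/17 - 64 = -1/17*6 - 64 = -6/17 - 64 = -1094/17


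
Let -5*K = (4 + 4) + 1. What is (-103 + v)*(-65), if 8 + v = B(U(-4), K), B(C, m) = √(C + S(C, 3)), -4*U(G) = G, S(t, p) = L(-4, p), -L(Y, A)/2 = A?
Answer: 7215 - 65*I*√5 ≈ 7215.0 - 145.34*I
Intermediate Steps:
L(Y, A) = -2*A
S(t, p) = -2*p
U(G) = -G/4
K = -9/5 (K = -((4 + 4) + 1)/5 = -(8 + 1)/5 = -⅕*9 = -9/5 ≈ -1.8000)
B(C, m) = √(-6 + C) (B(C, m) = √(C - 2*3) = √(C - 6) = √(-6 + C))
v = -8 + I*√5 (v = -8 + √(-6 - ¼*(-4)) = -8 + √(-6 + 1) = -8 + √(-5) = -8 + I*√5 ≈ -8.0 + 2.2361*I)
(-103 + v)*(-65) = (-103 + (-8 + I*√5))*(-65) = (-111 + I*√5)*(-65) = 7215 - 65*I*√5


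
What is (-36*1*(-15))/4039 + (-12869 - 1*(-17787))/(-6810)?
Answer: -8093201/13752795 ≈ -0.58848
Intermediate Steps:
(-36*1*(-15))/4039 + (-12869 - 1*(-17787))/(-6810) = -36*(-15)*(1/4039) + (-12869 + 17787)*(-1/6810) = 540*(1/4039) + 4918*(-1/6810) = 540/4039 - 2459/3405 = -8093201/13752795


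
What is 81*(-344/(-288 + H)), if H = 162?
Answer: 1548/7 ≈ 221.14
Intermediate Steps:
81*(-344/(-288 + H)) = 81*(-344/(-288 + 162)) = 81*(-344/(-126)) = 81*(-344*(-1/126)) = 81*(172/63) = 1548/7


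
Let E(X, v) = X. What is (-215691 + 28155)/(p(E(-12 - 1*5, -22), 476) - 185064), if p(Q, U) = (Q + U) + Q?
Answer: 93768/92311 ≈ 1.0158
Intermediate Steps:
p(Q, U) = U + 2*Q
(-215691 + 28155)/(p(E(-12 - 1*5, -22), 476) - 185064) = (-215691 + 28155)/((476 + 2*(-12 - 1*5)) - 185064) = -187536/((476 + 2*(-12 - 5)) - 185064) = -187536/((476 + 2*(-17)) - 185064) = -187536/((476 - 34) - 185064) = -187536/(442 - 185064) = -187536/(-184622) = -187536*(-1/184622) = 93768/92311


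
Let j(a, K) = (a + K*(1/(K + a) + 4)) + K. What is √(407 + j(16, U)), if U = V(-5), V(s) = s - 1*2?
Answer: √3485/3 ≈ 19.678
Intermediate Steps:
V(s) = -2 + s (V(s) = s - 2 = -2 + s)
U = -7 (U = -2 - 5 = -7)
j(a, K) = K + a + K*(4 + 1/(K + a)) (j(a, K) = (a + K*(4 + 1/(K + a))) + K = K + a + K*(4 + 1/(K + a)))
√(407 + j(16, U)) = √(407 + (-7 + 16² + 5*(-7)² + 6*(-7)*16)/(-7 + 16)) = √(407 + (-7 + 256 + 5*49 - 672)/9) = √(407 + (-7 + 256 + 245 - 672)/9) = √(407 + (⅑)*(-178)) = √(407 - 178/9) = √(3485/9) = √3485/3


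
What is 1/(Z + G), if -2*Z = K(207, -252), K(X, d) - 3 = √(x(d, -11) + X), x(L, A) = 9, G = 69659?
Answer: 278630/19408669009 + 12*√6/19408669009 ≈ 1.4357e-5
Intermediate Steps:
K(X, d) = 3 + √(9 + X)
Z = -3/2 - 3*√6 (Z = -(3 + √(9 + 207))/2 = -(3 + √216)/2 = -(3 + 6*√6)/2 = -3/2 - 3*√6 ≈ -8.8485)
1/(Z + G) = 1/((-3/2 - 3*√6) + 69659) = 1/(139315/2 - 3*√6)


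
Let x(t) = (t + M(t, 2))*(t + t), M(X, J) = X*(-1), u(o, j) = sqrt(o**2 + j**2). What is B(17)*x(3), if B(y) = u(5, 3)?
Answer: 0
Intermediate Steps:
u(o, j) = sqrt(j**2 + o**2)
M(X, J) = -X
B(y) = sqrt(34) (B(y) = sqrt(3**2 + 5**2) = sqrt(9 + 25) = sqrt(34))
x(t) = 0 (x(t) = (t - t)*(t + t) = 0*(2*t) = 0)
B(17)*x(3) = sqrt(34)*0 = 0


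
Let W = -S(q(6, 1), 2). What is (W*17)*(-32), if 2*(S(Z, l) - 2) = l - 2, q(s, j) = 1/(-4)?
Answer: 1088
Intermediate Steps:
q(s, j) = -1/4
S(Z, l) = 1 + l/2 (S(Z, l) = 2 + (l - 2)/2 = 2 + (-2 + l)/2 = 2 + (-1 + l/2) = 1 + l/2)
W = -2 (W = -(1 + (1/2)*2) = -(1 + 1) = -1*2 = -2)
(W*17)*(-32) = -2*17*(-32) = -34*(-32) = 1088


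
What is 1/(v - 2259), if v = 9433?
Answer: 1/7174 ≈ 0.00013939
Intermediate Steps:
1/(v - 2259) = 1/(9433 - 2259) = 1/7174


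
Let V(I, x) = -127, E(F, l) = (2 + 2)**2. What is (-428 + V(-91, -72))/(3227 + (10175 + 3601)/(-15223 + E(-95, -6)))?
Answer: -2813295/16353071 ≈ -0.17203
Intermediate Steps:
E(F, l) = 16 (E(F, l) = 4**2 = 16)
(-428 + V(-91, -72))/(3227 + (10175 + 3601)/(-15223 + E(-95, -6))) = (-428 - 127)/(3227 + (10175 + 3601)/(-15223 + 16)) = -555/(3227 + 13776/(-15207)) = -555/(3227 + 13776*(-1/15207)) = -555/(3227 - 4592/5069) = -555/16353071/5069 = -555*5069/16353071 = -2813295/16353071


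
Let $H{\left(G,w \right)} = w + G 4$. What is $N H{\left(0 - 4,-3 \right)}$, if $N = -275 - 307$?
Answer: $11058$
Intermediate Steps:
$N = -582$
$H{\left(G,w \right)} = w + 4 G$
$N H{\left(0 - 4,-3 \right)} = - 582 \left(-3 + 4 \left(0 - 4\right)\right) = - 582 \left(-3 + 4 \left(-4\right)\right) = - 582 \left(-3 - 16\right) = \left(-582\right) \left(-19\right) = 11058$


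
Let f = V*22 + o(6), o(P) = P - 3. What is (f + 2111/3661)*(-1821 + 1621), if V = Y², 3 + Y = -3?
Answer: -582521200/3661 ≈ -1.5912e+5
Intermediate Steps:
Y = -6 (Y = -3 - 3 = -6)
o(P) = -3 + P
V = 36 (V = (-6)² = 36)
f = 795 (f = 36*22 + (-3 + 6) = 792 + 3 = 795)
(f + 2111/3661)*(-1821 + 1621) = (795 + 2111/3661)*(-1821 + 1621) = (795 + 2111*(1/3661))*(-200) = (795 + 2111/3661)*(-200) = (2912606/3661)*(-200) = -582521200/3661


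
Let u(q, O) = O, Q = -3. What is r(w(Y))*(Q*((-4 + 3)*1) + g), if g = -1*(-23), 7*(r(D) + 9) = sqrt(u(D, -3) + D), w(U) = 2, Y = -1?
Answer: -234 + 26*I/7 ≈ -234.0 + 3.7143*I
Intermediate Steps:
r(D) = -9 + sqrt(-3 + D)/7
g = 23
r(w(Y))*(Q*((-4 + 3)*1) + g) = (-9 + sqrt(-3 + 2)/7)*(-3*(-4 + 3) + 23) = (-9 + sqrt(-1)/7)*(-(-3) + 23) = (-9 + I/7)*(-3*(-1) + 23) = (-9 + I/7)*(3 + 23) = (-9 + I/7)*26 = -234 + 26*I/7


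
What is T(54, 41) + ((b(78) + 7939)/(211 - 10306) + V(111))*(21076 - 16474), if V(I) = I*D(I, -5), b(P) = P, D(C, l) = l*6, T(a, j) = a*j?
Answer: -51572328868/3365 ≈ -1.5326e+7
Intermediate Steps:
D(C, l) = 6*l
V(I) = -30*I (V(I) = I*(6*(-5)) = I*(-30) = -30*I)
T(54, 41) + ((b(78) + 7939)/(211 - 10306) + V(111))*(21076 - 16474) = 54*41 + ((78 + 7939)/(211 - 10306) - 30*111)*(21076 - 16474) = 2214 + (8017/(-10095) - 3330)*4602 = 2214 + (8017*(-1/10095) - 3330)*4602 = 2214 + (-8017/10095 - 3330)*4602 = 2214 - 33624367/10095*4602 = 2214 - 51579778978/3365 = -51572328868/3365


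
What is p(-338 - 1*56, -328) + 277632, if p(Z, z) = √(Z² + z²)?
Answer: 277632 + 2*√65705 ≈ 2.7814e+5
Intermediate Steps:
p(-338 - 1*56, -328) + 277632 = √((-338 - 1*56)² + (-328)²) + 277632 = √((-338 - 56)² + 107584) + 277632 = √((-394)² + 107584) + 277632 = √(155236 + 107584) + 277632 = √262820 + 277632 = 2*√65705 + 277632 = 277632 + 2*√65705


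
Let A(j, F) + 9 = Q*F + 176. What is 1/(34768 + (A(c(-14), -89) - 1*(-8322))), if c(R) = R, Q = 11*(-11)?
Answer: 1/54026 ≈ 1.8510e-5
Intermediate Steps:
Q = -121
A(j, F) = 167 - 121*F (A(j, F) = -9 + (-121*F + 176) = -9 + (176 - 121*F) = 167 - 121*F)
1/(34768 + (A(c(-14), -89) - 1*(-8322))) = 1/(34768 + ((167 - 121*(-89)) - 1*(-8322))) = 1/(34768 + ((167 + 10769) + 8322)) = 1/(34768 + (10936 + 8322)) = 1/(34768 + 19258) = 1/54026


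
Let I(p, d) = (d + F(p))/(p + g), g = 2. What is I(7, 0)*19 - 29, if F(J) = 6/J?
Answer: -571/21 ≈ -27.190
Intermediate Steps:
I(p, d) = (d + 6/p)/(2 + p) (I(p, d) = (d + 6/p)/(p + 2) = (d + 6/p)/(2 + p))
I(7, 0)*19 - 29 = ((6 + 0*7)/(7*(2 + 7)))*19 - 29 = ((⅐)*(6 + 0)/9)*19 - 29 = ((⅐)*(⅑)*6)*19 - 29 = (2/21)*19 - 29 = 38/21 - 29 = -571/21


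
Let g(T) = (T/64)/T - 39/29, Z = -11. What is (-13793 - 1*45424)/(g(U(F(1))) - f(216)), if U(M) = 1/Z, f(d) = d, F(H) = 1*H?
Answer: 109906752/403363 ≈ 272.48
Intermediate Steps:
F(H) = H
U(M) = -1/11 (U(M) = 1/(-11) = -1/11)
g(T) = -2467/1856 (g(T) = (T*(1/64))/T - 39*1/29 = (T/64)/T - 39/29 = 1/64 - 39/29 = -2467/1856)
(-13793 - 1*45424)/(g(U(F(1))) - f(216)) = (-13793 - 1*45424)/(-2467/1856 - 1*216) = (-13793 - 45424)/(-2467/1856 - 216) = -59217/(-403363/1856) = -59217*(-1856/403363) = 109906752/403363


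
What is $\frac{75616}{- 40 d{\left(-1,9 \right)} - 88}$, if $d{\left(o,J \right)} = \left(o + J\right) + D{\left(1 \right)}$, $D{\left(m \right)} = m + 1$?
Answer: $- \frac{9452}{61} \approx -154.95$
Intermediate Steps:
$D{\left(m \right)} = 1 + m$
$d{\left(o,J \right)} = 2 + J + o$ ($d{\left(o,J \right)} = \left(o + J\right) + \left(1 + 1\right) = \left(J + o\right) + 2 = 2 + J + o$)
$\frac{75616}{- 40 d{\left(-1,9 \right)} - 88} = \frac{75616}{- 40 \left(2 + 9 - 1\right) - 88} = \frac{75616}{\left(-40\right) 10 - 88} = \frac{75616}{-400 - 88} = \frac{75616}{-488} = 75616 \left(- \frac{1}{488}\right) = - \frac{9452}{61}$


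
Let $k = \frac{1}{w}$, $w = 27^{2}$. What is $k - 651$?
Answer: $- \frac{474578}{729} \approx -651.0$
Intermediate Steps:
$w = 729$
$k = \frac{1}{729} \approx 0.0013717$
$k - 651 = \frac{1}{729} - 651 = - \frac{474578}{729}$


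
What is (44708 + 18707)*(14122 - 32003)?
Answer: -1133923615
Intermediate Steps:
(44708 + 18707)*(14122 - 32003) = 63415*(-17881) = -1133923615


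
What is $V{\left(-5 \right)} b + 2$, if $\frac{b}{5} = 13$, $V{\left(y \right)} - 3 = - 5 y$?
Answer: $1822$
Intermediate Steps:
$V{\left(y \right)} = 3 - 5 y$
$b = 65$ ($b = 5 \cdot 13 = 65$)
$V{\left(-5 \right)} b + 2 = \left(3 - -25\right) 65 + 2 = \left(3 + 25\right) 65 + 2 = 28 \cdot 65 + 2 = 1820 + 2 = 1822$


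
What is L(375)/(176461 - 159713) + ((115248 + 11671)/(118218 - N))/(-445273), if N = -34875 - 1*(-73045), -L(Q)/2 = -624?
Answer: 11120151078595/149238133266448 ≈ 0.074513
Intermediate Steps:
L(Q) = 1248 (L(Q) = -2*(-624) = 1248)
N = 38170 (N = -34875 + 73045 = 38170)
L(375)/(176461 - 159713) + ((115248 + 11671)/(118218 - N))/(-445273) = 1248/(176461 - 159713) + ((115248 + 11671)/(118218 - 1*38170))/(-445273) = 1248/16748 + (126919/(118218 - 38170))*(-1/445273) = 1248*(1/16748) + (126919/80048)*(-1/445273) = 312/4187 + (126919*(1/80048))*(-1/445273) = 312/4187 + (126919/80048)*(-1/445273) = 312/4187 - 126919/35643213104 = 11120151078595/149238133266448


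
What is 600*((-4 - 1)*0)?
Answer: 0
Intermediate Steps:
600*((-4 - 1)*0) = 600*(-5*0) = 600*0 = 0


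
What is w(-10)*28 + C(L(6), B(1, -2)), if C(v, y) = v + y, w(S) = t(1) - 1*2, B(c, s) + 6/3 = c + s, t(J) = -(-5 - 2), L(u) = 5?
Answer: 142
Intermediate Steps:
t(J) = 7 (t(J) = -1*(-7) = 7)
B(c, s) = -2 + c + s (B(c, s) = -2 + (c + s) = -2 + c + s)
w(S) = 5 (w(S) = 7 - 1*2 = 7 - 2 = 5)
w(-10)*28 + C(L(6), B(1, -2)) = 5*28 + (5 + (-2 + 1 - 2)) = 140 + (5 - 3) = 140 + 2 = 142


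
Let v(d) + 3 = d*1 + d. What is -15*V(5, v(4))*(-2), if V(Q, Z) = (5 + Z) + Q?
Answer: 450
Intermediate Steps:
v(d) = -3 + 2*d (v(d) = -3 + (d*1 + d) = -3 + (d + d) = -3 + 2*d)
V(Q, Z) = 5 + Q + Z
-15*V(5, v(4))*(-2) = -15*(5 + 5 + (-3 + 2*4))*(-2) = -15*(5 + 5 + (-3 + 8))*(-2) = -15*(5 + 5 + 5)*(-2) = -15*15*(-2) = -225*(-2) = 450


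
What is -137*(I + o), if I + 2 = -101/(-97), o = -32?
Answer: 437989/97 ≈ 4515.4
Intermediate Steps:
I = -93/97 (I = -2 - 101/(-97) = -2 - 101*(-1/97) = -2 + 101/97 = -93/97 ≈ -0.95876)
-137*(I + o) = -137*(-93/97 - 32) = -137*(-3197/97) = 437989/97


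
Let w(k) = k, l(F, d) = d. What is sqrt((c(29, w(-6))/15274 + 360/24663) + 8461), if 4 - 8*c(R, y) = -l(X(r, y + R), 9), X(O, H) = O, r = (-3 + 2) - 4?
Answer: 3*sqrt(59291822605671838945)/251135108 ≈ 91.984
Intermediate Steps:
r = -5 (r = -1 - 4 = -5)
c(R, y) = 13/8 (c(R, y) = 1/2 - (-1)*9/8 = 1/2 - 1/8*(-9) = 1/2 + 9/8 = 13/8)
sqrt((c(29, w(-6))/15274 + 360/24663) + 8461) = sqrt(((13/8)/15274 + 360/24663) + 8461) = sqrt(((13/8)*(1/15274) + 360*(1/24663)) + 8461) = sqrt((13/122192 + 120/8221) + 8461) = sqrt(14769913/1004540432 + 8461) = sqrt(8499431365065/1004540432) = 3*sqrt(59291822605671838945)/251135108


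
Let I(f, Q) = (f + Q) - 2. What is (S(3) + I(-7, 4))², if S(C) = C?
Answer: 4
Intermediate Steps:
I(f, Q) = -2 + Q + f (I(f, Q) = (Q + f) - 2 = -2 + Q + f)
(S(3) + I(-7, 4))² = (3 + (-2 + 4 - 7))² = (3 - 5)² = (-2)² = 4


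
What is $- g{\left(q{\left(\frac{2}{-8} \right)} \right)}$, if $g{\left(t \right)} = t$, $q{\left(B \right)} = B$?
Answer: $\frac{1}{4} \approx 0.25$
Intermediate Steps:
$- g{\left(q{\left(\frac{2}{-8} \right)} \right)} = - \frac{2}{-8} = - \frac{2 \left(-1\right)}{8} = \left(-1\right) \left(- \frac{1}{4}\right) = \frac{1}{4}$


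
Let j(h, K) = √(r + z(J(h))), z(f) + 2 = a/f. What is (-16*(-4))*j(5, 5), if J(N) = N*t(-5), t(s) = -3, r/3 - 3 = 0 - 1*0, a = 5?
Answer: 128*√15/3 ≈ 165.25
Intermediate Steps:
r = 9 (r = 9 + 3*(0 - 1*0) = 9 + 3*(0 + 0) = 9 + 3*0 = 9 + 0 = 9)
J(N) = -3*N (J(N) = N*(-3) = -3*N)
z(f) = -2 + 5/f
j(h, K) = √(7 - 5/(3*h)) (j(h, K) = √(9 + (-2 + 5/((-3*h)))) = √(9 + (-2 + 5*(-1/(3*h)))) = √(9 + (-2 - 5/(3*h))) = √(7 - 5/(3*h)))
(-16*(-4))*j(5, 5) = (-16*(-4))*(√(63 - 15/5)/3) = 64*(√(63 - 15*⅕)/3) = 64*(√(63 - 3)/3) = 64*(√60/3) = 64*((2*√15)/3) = 64*(2*√15/3) = 128*√15/3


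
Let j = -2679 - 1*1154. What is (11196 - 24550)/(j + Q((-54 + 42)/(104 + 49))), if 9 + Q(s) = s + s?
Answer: 340527/97975 ≈ 3.4757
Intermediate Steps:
Q(s) = -9 + 2*s (Q(s) = -9 + (s + s) = -9 + 2*s)
j = -3833 (j = -2679 - 1154 = -3833)
(11196 - 24550)/(j + Q((-54 + 42)/(104 + 49))) = (11196 - 24550)/(-3833 + (-9 + 2*((-54 + 42)/(104 + 49)))) = -13354/(-3833 + (-9 + 2*(-12/153))) = -13354/(-3833 + (-9 + 2*(-12*1/153))) = -13354/(-3833 + (-9 + 2*(-4/51))) = -13354/(-3833 + (-9 - 8/51)) = -13354/(-3833 - 467/51) = -13354/(-195950/51) = -13354*(-51/195950) = 340527/97975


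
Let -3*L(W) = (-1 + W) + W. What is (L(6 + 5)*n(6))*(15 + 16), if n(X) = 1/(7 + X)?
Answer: -217/13 ≈ -16.692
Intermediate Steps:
L(W) = ⅓ - 2*W/3 (L(W) = -((-1 + W) + W)/3 = -(-1 + 2*W)/3 = ⅓ - 2*W/3)
(L(6 + 5)*n(6))*(15 + 16) = ((⅓ - 2*(6 + 5)/3)/(7 + 6))*(15 + 16) = ((⅓ - ⅔*11)/13)*31 = ((⅓ - 22/3)*(1/13))*31 = -7*1/13*31 = -7/13*31 = -217/13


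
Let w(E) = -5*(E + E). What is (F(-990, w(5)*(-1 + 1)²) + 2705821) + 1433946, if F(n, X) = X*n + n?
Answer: 4138777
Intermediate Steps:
w(E) = -10*E
F(n, X) = n + X*n
(F(-990, w(5)*(-1 + 1)²) + 2705821) + 1433946 = (-990*(1 + (-10*5)*(-1 + 1)²) + 2705821) + 1433946 = (-990*(1 - 50*0²) + 2705821) + 1433946 = (-990*(1 - 50*0) + 2705821) + 1433946 = (-990*(1 + 0) + 2705821) + 1433946 = (-990*1 + 2705821) + 1433946 = (-990 + 2705821) + 1433946 = 2704831 + 1433946 = 4138777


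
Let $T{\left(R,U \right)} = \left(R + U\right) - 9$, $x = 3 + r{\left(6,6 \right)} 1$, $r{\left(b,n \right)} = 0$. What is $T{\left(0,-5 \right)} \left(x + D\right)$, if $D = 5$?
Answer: $-112$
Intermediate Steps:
$x = 3$ ($x = 3 + 0 \cdot 1 = 3 + 0 = 3$)
$T{\left(R,U \right)} = -9 + R + U$
$T{\left(0,-5 \right)} \left(x + D\right) = \left(-9 + 0 - 5\right) \left(3 + 5\right) = \left(-14\right) 8 = -112$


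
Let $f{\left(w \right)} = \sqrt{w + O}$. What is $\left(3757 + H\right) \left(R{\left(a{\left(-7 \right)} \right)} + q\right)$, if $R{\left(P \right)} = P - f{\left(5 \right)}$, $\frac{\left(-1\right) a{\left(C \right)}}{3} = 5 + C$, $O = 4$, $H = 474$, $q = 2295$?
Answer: $9722838$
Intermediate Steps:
$f{\left(w \right)} = \sqrt{4 + w}$ ($f{\left(w \right)} = \sqrt{w + 4} = \sqrt{4 + w}$)
$a{\left(C \right)} = -15 - 3 C$ ($a{\left(C \right)} = - 3 \left(5 + C\right) = -15 - 3 C$)
$R{\left(P \right)} = -3 + P$ ($R{\left(P \right)} = P - \sqrt{4 + 5} = P - \sqrt{9} = P - 3 = -3 + P$)
$\left(3757 + H\right) \left(R{\left(a{\left(-7 \right)} \right)} + q\right) = \left(3757 + 474\right) \left(\left(-3 - -6\right) + 2295\right) = 4231 \left(\left(-3 + \left(-15 + 21\right)\right) + 2295\right) = 4231 \left(\left(-3 + 6\right) + 2295\right) = 4231 \left(3 + 2295\right) = 4231 \cdot 2298 = 9722838$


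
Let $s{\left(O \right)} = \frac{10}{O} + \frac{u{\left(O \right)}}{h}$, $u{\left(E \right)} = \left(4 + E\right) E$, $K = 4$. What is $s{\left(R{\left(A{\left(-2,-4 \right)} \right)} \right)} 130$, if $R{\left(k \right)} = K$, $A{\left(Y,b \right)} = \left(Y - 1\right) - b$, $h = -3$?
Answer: $- \frac{3185}{3} \approx -1061.7$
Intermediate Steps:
$u{\left(E \right)} = E \left(4 + E\right)$
$A{\left(Y,b \right)} = -1 + Y - b$ ($A{\left(Y,b \right)} = \left(Y - 1\right) - b = \left(-1 + Y\right) - b = -1 + Y - b$)
$R{\left(k \right)} = 4$
$s{\left(O \right)} = \frac{10}{O} - \frac{O \left(4 + O\right)}{3}$ ($s{\left(O \right)} = \frac{10}{O} + \frac{O \left(4 + O\right)}{-3} = \frac{10}{O} + O \left(4 + O\right) \left(- \frac{1}{3}\right) = \frac{10}{O} - \frac{O \left(4 + O\right)}{3}$)
$s{\left(R{\left(A{\left(-2,-4 \right)} \right)} \right)} 130 = \frac{30 - 4^{2} \left(4 + 4\right)}{3 \cdot 4} \cdot 130 = \frac{1}{3} \cdot \frac{1}{4} \left(30 - 16 \cdot 8\right) 130 = \frac{1}{3} \cdot \frac{1}{4} \left(30 - 128\right) 130 = \frac{1}{3} \cdot \frac{1}{4} \left(-98\right) 130 = \left(- \frac{49}{6}\right) 130 = - \frac{3185}{3}$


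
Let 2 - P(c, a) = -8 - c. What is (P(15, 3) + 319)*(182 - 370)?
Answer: -64672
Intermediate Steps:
P(c, a) = 10 + c (P(c, a) = 2 - (-8 - c) = 2 + (8 + c) = 10 + c)
(P(15, 3) + 319)*(182 - 370) = ((10 + 15) + 319)*(182 - 370) = (25 + 319)*(-188) = 344*(-188) = -64672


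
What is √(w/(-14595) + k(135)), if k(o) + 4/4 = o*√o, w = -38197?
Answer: √(344471190 + 86270680125*√15)/14595 ≈ 39.625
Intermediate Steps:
k(o) = -1 + o^(3/2) (k(o) = -1 + o*√o = -1 + o^(3/2))
√(w/(-14595) + k(135)) = √(-38197/(-14595) + (-1 + 135^(3/2))) = √(-38197*(-1/14595) + (-1 + 405*√15)) = √(38197/14595 + (-1 + 405*√15)) = √(23602/14595 + 405*√15)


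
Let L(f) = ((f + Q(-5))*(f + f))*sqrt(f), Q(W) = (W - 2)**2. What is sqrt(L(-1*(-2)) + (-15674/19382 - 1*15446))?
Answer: sqrt(-1450694467893 + 19158758124*sqrt(2))/9691 ≈ 123.12*I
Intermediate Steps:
Q(W) = (-2 + W)**2
L(f) = 2*f**(3/2)*(49 + f) (L(f) = ((f + (-2 - 5)**2)*(f + f))*sqrt(f) = ((f + (-7)**2)*(2*f))*sqrt(f) = ((f + 49)*(2*f))*sqrt(f) = ((49 + f)*(2*f))*sqrt(f) = (2*f*(49 + f))*sqrt(f) = 2*f**(3/2)*(49 + f))
sqrt(L(-1*(-2)) + (-15674/19382 - 1*15446)) = sqrt(2*(-1*(-2))**(3/2)*(49 - 1*(-2)) + (-15674/19382 - 1*15446)) = sqrt(2*2**(3/2)*(49 + 2) + (-15674*1/19382 - 15446)) = sqrt(2*(2*sqrt(2))*51 + (-7837/9691 - 15446)) = sqrt(204*sqrt(2) - 149695023/9691) = sqrt(-149695023/9691 + 204*sqrt(2))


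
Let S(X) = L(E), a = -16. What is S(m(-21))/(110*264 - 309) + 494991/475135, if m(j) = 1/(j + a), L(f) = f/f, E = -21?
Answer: 14222061556/13651103685 ≈ 1.0418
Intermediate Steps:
L(f) = 1
m(j) = 1/(-16 + j) (m(j) = 1/(j - 16) = 1/(-16 + j))
S(X) = 1
S(m(-21))/(110*264 - 309) + 494991/475135 = 1/(110*264 - 309) + 494991/475135 = 1/(29040 - 309) + 494991*(1/475135) = 1/28731 + 494991/475135 = 14222061556/13651103685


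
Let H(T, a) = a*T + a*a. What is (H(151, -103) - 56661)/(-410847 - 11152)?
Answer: 61605/421999 ≈ 0.14598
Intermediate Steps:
H(T, a) = a**2 + T*a (H(T, a) = T*a + a**2 = a**2 + T*a)
(H(151, -103) - 56661)/(-410847 - 11152) = (-103*(151 - 103) - 56661)/(-410847 - 11152) = (-103*48 - 56661)/(-421999) = (-4944 - 56661)*(-1/421999) = -61605*(-1/421999) = 61605/421999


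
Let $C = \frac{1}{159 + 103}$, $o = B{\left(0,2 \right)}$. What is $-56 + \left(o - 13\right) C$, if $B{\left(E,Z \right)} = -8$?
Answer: $- \frac{14693}{262} \approx -56.08$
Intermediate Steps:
$o = -8$
$C = \frac{1}{262} \approx 0.0038168$
$-56 + \left(o - 13\right) C = -56 + \left(-8 - 13\right) \frac{1}{262} = -56 - \frac{21}{262} = - \frac{14693}{262}$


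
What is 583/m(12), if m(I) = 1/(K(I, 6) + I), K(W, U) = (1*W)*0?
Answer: 6996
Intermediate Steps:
K(W, U) = 0 (K(W, U) = W*0 = 0)
m(I) = 1/I (m(I) = 1/(0 + I) = 1/I)
583/m(12) = 583/(1/12) = 583*12 = 6996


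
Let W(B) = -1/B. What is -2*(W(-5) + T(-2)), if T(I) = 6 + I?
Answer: -42/5 ≈ -8.4000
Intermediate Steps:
-2*(W(-5) + T(-2)) = -2*(-1/(-5) + (6 - 2)) = -2*(-1*(-1/5) + 4) = -2*(1/5 + 4) = -2*21/5 = -42/5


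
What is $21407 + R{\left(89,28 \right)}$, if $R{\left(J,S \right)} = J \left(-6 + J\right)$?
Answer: $28794$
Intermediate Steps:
$21407 + R{\left(89,28 \right)} = 21407 + 89 \left(-6 + 89\right) = 21407 + 89 \cdot 83 = 21407 + 7387 = 28794$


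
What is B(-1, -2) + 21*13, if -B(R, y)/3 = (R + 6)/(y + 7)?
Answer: 270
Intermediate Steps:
B(R, y) = -3*(6 + R)/(7 + y) (B(R, y) = -3*(R + 6)/(y + 7) = -3*(6 + R)/(7 + y))
B(-1, -2) + 21*13 = 3*(-6 - 1*(-1))/(7 - 2) + 21*13 = 3*(-6 + 1)/5 + 273 = 3*(1/5)*(-5) + 273 = -3 + 273 = 270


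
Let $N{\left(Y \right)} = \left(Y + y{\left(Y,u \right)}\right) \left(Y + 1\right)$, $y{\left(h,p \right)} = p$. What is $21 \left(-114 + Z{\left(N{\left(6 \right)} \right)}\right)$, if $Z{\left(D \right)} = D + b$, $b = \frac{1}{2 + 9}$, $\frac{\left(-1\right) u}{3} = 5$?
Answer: $- \frac{40866}{11} \approx -3715.1$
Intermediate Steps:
$u = -15$ ($u = \left(-3\right) 5 = -15$)
$N{\left(Y \right)} = \left(1 + Y\right) \left(-15 + Y\right)$ ($N{\left(Y \right)} = \left(Y - 15\right) \left(Y + 1\right) = \left(-15 + Y\right) \left(1 + Y\right) = \left(1 + Y\right) \left(-15 + Y\right)$)
$b = \frac{1}{11} \approx 0.090909$
$Z{\left(D \right)} = \frac{1}{11} + D$ ($Z{\left(D \right)} = D + \frac{1}{11} = \frac{1}{11} + D$)
$21 \left(-114 + Z{\left(N{\left(6 \right)} \right)}\right) = 21 \left(-114 + \left(\frac{1}{11} - \left(99 - 36\right)\right)\right) = 21 \left(-114 + \left(\frac{1}{11} - 63\right)\right) = 21 \left(-114 - \frac{692}{11}\right) = 21 \left(- \frac{1946}{11}\right) = - \frac{40866}{11}$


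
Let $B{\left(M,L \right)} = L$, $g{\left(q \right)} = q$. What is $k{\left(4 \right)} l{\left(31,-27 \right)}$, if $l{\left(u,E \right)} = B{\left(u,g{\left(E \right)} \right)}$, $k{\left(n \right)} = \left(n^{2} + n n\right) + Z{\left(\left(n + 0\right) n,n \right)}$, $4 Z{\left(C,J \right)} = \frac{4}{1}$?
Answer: $-891$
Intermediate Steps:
$Z{\left(C,J \right)} = 1$ ($Z{\left(C,J \right)} = \frac{4 \cdot 1^{-1}}{4} = \frac{4 \cdot 1}{4} = \frac{1}{4} \cdot 4 = 1$)
$k{\left(n \right)} = 1 + 2 n^{2}$ ($k{\left(n \right)} = \left(n^{2} + n n\right) + 1 = \left(n^{2} + n^{2}\right) + 1 = 2 n^{2} + 1 = 1 + 2 n^{2}$)
$l{\left(u,E \right)} = E$
$k{\left(4 \right)} l{\left(31,-27 \right)} = \left(1 + 2 \cdot 4^{2}\right) \left(-27\right) = \left(1 + 2 \cdot 16\right) \left(-27\right) = \left(1 + 32\right) \left(-27\right) = 33 \left(-27\right) = -891$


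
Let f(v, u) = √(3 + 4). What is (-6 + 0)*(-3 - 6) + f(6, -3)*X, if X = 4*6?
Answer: 54 + 24*√7 ≈ 117.50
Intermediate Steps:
X = 24
f(v, u) = √7
(-6 + 0)*(-3 - 6) + f(6, -3)*X = (-6 + 0)*(-3 - 6) + √7*24 = -6*(-9) + 24*√7 = 54 + 24*√7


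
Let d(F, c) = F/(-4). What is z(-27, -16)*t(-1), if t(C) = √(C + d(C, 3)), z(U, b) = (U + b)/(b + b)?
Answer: 43*I*√3/64 ≈ 1.1637*I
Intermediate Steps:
d(F, c) = -F/4 (d(F, c) = F*(-¼) = -F/4)
z(U, b) = (U + b)/(2*b) (z(U, b) = (U + b)/((2*b)) = (U + b)*(1/(2*b)) = (U + b)/(2*b))
t(C) = √3*√C/2 (t(C) = √(C - C/4) = √(3*C/4) = √3*√C/2)
z(-27, -16)*t(-1) = ((½)*(-27 - 16)/(-16))*(√3*√(-1)/2) = ((½)*(-1/16)*(-43))*(√3*I/2) = 43*(I*√3/2)/32 = 43*I*√3/64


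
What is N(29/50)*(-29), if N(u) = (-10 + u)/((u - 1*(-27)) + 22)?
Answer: 13659/2479 ≈ 5.5099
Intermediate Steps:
N(u) = (-10 + u)/(49 + u) (N(u) = (-10 + u)/((u + 27) + 22) = (-10 + u)/((27 + u) + 22) = (-10 + u)/(49 + u))
N(29/50)*(-29) = ((-10 + 29/50)/(49 + 29/50))*(-29) = (-471/50/(2479/50))*(-29) = ((50/2479)*(-471/50))*(-29) = -471/2479*(-29) = 13659/2479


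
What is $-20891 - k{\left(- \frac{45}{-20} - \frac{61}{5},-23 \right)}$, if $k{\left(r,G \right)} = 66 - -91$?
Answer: $-21048$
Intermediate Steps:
$k{\left(r,G \right)} = 157$ ($k{\left(r,G \right)} = 66 + 91 = 157$)
$-20891 - k{\left(- \frac{45}{-20} - \frac{61}{5},-23 \right)} = -20891 - 157 = -21048$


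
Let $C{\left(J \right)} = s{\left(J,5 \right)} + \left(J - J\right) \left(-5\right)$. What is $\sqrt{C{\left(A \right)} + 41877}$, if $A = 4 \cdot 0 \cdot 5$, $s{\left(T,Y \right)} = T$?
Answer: $9 \sqrt{517} \approx 204.64$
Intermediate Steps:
$A = 0$ ($A = 0 \cdot 5 = 0$)
$C{\left(J \right)} = J$ ($C{\left(J \right)} = J + \left(J - J\right) \left(-5\right) = J + 0 \left(-5\right) = J + 0 = J$)
$\sqrt{C{\left(A \right)} + 41877} = \sqrt{0 + 41877} = \sqrt{41877} = 9 \sqrt{517}$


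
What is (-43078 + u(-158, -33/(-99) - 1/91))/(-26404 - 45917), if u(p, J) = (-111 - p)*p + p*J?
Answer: 13801496/19743633 ≈ 0.69904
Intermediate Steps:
u(p, J) = J*p + p*(-111 - p) (u(p, J) = p*(-111 - p) + J*p = J*p + p*(-111 - p))
(-43078 + u(-158, -33/(-99) - 1/91))/(-26404 - 45917) = (-43078 - 158*(-111 + (-33/(-99) - 1/91) - 1*(-158)))/(-26404 - 45917) = (-43078 - 158*(-111 + (-33*(-1/99) - 1*1/91) + 158))/(-72321) = (-43078 - 158*(-111 + (⅓ - 1/91) + 158))*(-1/72321) = (-43078 - 158*(-111 + 88/273 + 158))*(-1/72321) = (-43078 - 158*12919/273)*(-1/72321) = (-43078 - 2041202/273)*(-1/72321) = -13801496/273*(-1/72321) = 13801496/19743633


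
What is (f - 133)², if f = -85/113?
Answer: 228432996/12769 ≈ 17890.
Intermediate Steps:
f = -85/113 (f = -85*1/113 = -85/113 ≈ -0.75221)
(f - 133)² = (-85/113 - 133)² = (-15114/113)² = 228432996/12769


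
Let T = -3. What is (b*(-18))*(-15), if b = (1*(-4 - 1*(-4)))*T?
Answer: 0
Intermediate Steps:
b = 0 (b = (1*(-4 - 1*(-4)))*(-3) = (1*(-4 + 4))*(-3) = (1*0)*(-3) = 0*(-3) = 0)
(b*(-18))*(-15) = (0*(-18))*(-15) = 0*(-15) = 0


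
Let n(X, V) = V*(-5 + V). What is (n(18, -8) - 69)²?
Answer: 1225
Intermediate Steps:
(n(18, -8) - 69)² = (-8*(-5 - 8) - 69)² = (-8*(-13) - 69)² = (104 - 69)² = 35² = 1225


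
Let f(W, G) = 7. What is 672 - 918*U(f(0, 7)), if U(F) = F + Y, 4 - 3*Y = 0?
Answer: -6978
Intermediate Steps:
Y = 4/3 (Y = 4/3 - ⅓*0 = 4/3 + 0 = 4/3 ≈ 1.3333)
U(F) = 4/3 + F (U(F) = F + 4/3 = 4/3 + F)
672 - 918*U(f(0, 7)) = 672 - 918*(4/3 + 7) = 672 - 918*25/3 = 672 - 7650 = -6978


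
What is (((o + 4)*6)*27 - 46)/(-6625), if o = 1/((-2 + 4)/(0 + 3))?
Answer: -169/1325 ≈ -0.12755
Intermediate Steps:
o = 3/2 (o = 1/(2/3) = 1/(2*(⅓)) = 1/(⅔) = 3/2 ≈ 1.5000)
(((o + 4)*6)*27 - 46)/(-6625) = (((3/2 + 4)*6)*27 - 46)/(-6625) = (((11/2)*6)*27 - 46)*(-1/6625) = (33*27 - 46)*(-1/6625) = (891 - 46)*(-1/6625) = 845*(-1/6625) = -169/1325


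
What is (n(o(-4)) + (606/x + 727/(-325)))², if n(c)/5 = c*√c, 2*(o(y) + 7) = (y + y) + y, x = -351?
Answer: -469783305476/8555625 + 23186*I*√13/45 ≈ -54909.0 + 1857.7*I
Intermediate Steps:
o(y) = -7 + 3*y/2 (o(y) = -7 + ((y + y) + y)/2 = -7 + (2*y + y)/2 = -7 + (3*y)/2 = -7 + 3*y/2)
n(c) = 5*c^(3/2) (n(c) = 5*(c*√c) = 5*c^(3/2))
(n(o(-4)) + (606/x + 727/(-325)))² = (5*(-7 + (3/2)*(-4))^(3/2) + (606/(-351) + 727/(-325)))² = (5*(-7 - 6)^(3/2) + (606*(-1/351) + 727*(-1/325)))² = (5*(-13)^(3/2) + (-202/117 - 727/325))² = (5*(-13*I*√13) - 11593/2925)² = (-65*I*√13 - 11593/2925)² = (-11593/2925 - 65*I*√13)²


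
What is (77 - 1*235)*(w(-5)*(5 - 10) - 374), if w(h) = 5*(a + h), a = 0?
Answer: 39342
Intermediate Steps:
w(h) = 5*h (w(h) = 5*(0 + h) = 5*h)
(77 - 1*235)*(w(-5)*(5 - 10) - 374) = (77 - 1*235)*((5*(-5))*(5 - 10) - 374) = (77 - 235)*(-25*(-5) - 374) = -158*(125 - 374) = -158*(-249) = 39342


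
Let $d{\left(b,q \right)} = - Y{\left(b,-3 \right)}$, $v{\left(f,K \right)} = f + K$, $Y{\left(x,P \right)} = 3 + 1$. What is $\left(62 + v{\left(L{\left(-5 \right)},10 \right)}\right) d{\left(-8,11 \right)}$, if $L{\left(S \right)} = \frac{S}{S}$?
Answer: $-292$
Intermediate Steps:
$L{\left(S \right)} = 1$
$Y{\left(x,P \right)} = 4$
$v{\left(f,K \right)} = K + f$
$d{\left(b,q \right)} = -4$ ($d{\left(b,q \right)} = \left(-1\right) 4 = -4$)
$\left(62 + v{\left(L{\left(-5 \right)},10 \right)}\right) d{\left(-8,11 \right)} = \left(62 + \left(10 + 1\right)\right) \left(-4\right) = \left(62 + 11\right) \left(-4\right) = 73 \left(-4\right) = -292$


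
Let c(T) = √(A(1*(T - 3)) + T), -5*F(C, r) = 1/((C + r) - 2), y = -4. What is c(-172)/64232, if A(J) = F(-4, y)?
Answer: I*√17198/642320 ≈ 0.00020417*I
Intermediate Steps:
F(C, r) = -1/(5*(-2 + C + r)) (F(C, r) = -1/(5*((C + r) - 2)) = -1/(5*(-2 + C + r)))
A(J) = 1/50 (A(J) = -1/(-10 + 5*(-4) + 5*(-4)) = -1/(-10 - 20 - 20) = -1/(-50) = -1*(-1/50) = 1/50)
c(T) = √(1/50 + T)
c(-172)/64232 = (√(2 + 100*(-172))/10)/64232 = (√(2 - 17200)/10)*(1/64232) = (√(-17198)/10)*(1/64232) = ((I*√17198)/10)*(1/64232) = (I*√17198/10)*(1/64232) = I*√17198/642320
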